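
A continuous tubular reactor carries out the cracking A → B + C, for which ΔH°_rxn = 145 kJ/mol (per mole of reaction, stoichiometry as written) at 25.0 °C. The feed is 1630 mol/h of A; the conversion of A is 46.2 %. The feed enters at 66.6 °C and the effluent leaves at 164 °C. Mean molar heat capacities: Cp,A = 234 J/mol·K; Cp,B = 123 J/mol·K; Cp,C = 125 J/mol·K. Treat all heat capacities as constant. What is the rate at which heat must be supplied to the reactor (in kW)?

Q_in = 41.1 kW

Extent of reaction ξ = 0.462 × 1630 = 753.06 mol/h
Reaction term: ξ·ΔH°_rxn = 753.06 × 145 = 109190 kJ/h
Sensible, feed 66.6→25 °C: -15867 kJ/h
Outlet flows (mol/h): A 876.94, B 753.06, C 753.06
Sensible, products 25→164 °C: 54483 kJ/h
Q = ΔH = 147810 kJ/h = 41.058 kW
Heat supplied = 41.058 kW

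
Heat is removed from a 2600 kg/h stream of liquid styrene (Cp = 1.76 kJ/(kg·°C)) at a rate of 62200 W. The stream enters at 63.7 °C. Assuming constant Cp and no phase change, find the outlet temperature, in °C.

Q = 62200 W = 223920 kJ/h
ΔT = Q/(ṁ·Cp) = 223920/(2600×1.76) = 48.934 K
T_out = 63.7 − 48.934 = 14.766 °C

T_out = 14.8 °C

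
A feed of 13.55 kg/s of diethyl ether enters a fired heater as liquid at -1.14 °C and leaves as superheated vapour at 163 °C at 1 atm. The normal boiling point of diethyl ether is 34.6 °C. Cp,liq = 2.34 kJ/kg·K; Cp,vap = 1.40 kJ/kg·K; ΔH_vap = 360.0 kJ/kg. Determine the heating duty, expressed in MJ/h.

liquid -1.14→34.6 °C: 83.632 kJ/kg
vaporisation at 34.6 °C: 360 kJ/kg
vapour 34.6→163 °C: 179.76 kJ/kg
Δh = 83.632 + 360 + 179.76 = 623.39 kJ/kg
Q = ṁ·Δh = 13.55 kg/s × 623.39 kJ/kg = 8447 kJ/s
|Q| = 8447 kW = 30409 MJ/h

Q = 30400 MJ/h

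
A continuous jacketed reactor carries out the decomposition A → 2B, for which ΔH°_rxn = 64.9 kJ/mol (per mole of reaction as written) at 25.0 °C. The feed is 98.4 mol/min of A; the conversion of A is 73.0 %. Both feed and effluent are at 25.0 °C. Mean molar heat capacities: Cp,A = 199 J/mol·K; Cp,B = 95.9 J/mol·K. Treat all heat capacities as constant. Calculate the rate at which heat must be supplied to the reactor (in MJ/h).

Q_in = 280 MJ/h

Extent of reaction ξ = 0.730 × 98.4 = 71.832 mol/min
Reaction term: ξ·ΔH°_rxn = 71.832 × 64.9 = 4661.9 kJ/min
Q = ΔH = 4661.9 kJ/min = 77.698 kW
Heat supplied = 279.71 MJ/h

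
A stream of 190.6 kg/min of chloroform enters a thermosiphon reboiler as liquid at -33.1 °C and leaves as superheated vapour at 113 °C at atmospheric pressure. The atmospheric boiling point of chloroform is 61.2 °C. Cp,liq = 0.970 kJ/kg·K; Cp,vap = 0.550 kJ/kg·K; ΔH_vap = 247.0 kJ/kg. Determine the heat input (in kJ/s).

liquid -33.1→61.2 °C: 91.471 kJ/kg
vaporisation at 61.2 °C: 247 kJ/kg
vapour 61.2→113 °C: 28.49 kJ/kg
Δh = 91.471 + 247 + 28.49 = 366.96 kJ/kg
Q = ṁ·Δh = 190.6 kg/min × 366.96 kJ/kg = 69943 kJ/min
|Q| = 1165.7 kW

Q = 1170 kJ/s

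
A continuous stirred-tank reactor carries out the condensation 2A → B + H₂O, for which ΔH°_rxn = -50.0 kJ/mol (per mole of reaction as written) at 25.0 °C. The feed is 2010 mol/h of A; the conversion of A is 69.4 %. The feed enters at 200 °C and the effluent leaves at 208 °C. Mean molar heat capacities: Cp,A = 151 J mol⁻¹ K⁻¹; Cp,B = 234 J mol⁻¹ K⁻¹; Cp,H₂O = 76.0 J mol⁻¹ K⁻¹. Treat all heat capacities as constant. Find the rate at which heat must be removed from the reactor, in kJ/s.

Q_out = 8.73 kJ/s

Extent of reaction ξ = 0.694 × 2010 / 2 = 697.47 mol/h
Reaction term: ξ·ΔH°_rxn = 697.47 × -50.0 = -34873 kJ/h
Sensible, feed 200→25 °C: -53114 kJ/h
Outlet flows (mol/h): A 615.06, B 697.47, H₂O 697.47
Sensible, products 25→208 °C: 56563 kJ/h
Q = ΔH = -31424 kJ/h = -8.729 kW
Heat removed = 8.729 kJ/s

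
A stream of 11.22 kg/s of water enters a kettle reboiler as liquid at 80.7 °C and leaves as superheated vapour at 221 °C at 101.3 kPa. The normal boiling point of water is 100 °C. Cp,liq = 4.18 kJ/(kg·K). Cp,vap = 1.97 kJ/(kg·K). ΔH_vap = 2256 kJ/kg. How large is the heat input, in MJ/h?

Q = 104000 MJ/h

liquid 80.7→100 °C: 80.674 kJ/kg
vaporisation at 100 °C: 2256 kJ/kg
vapour 100→221 °C: 238.37 kJ/kg
Δh = 80.674 + 2256 + 238.37 = 2575 kJ/kg
Q = ṁ·Δh = 11.22 kg/s × 2575 kJ/kg = 28892 kJ/s
|Q| = 28892 kW = 104010 MJ/h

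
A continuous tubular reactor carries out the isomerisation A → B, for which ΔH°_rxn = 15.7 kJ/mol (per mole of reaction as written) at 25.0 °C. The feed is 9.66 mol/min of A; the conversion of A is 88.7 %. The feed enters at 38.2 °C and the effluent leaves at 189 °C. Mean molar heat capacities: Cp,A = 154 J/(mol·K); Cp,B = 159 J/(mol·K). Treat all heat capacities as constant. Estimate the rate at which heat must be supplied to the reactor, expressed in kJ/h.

Q_in = 22000 kJ/h

Extent of reaction ξ = 0.887 × 9.66 = 8.5684 mol/min
Reaction term: ξ·ΔH°_rxn = 8.5684 × 15.7 = 134.52 kJ/min
Sensible, feed 38.2→25 °C: -19.637 kJ/min
Outlet flows (mol/min): A 1.0916, B 8.5684
Sensible, products 25→189 °C: 251 kJ/min
Q = ΔH = 365.89 kJ/min = 6.0981 kW
Heat supplied = 21953 kJ/h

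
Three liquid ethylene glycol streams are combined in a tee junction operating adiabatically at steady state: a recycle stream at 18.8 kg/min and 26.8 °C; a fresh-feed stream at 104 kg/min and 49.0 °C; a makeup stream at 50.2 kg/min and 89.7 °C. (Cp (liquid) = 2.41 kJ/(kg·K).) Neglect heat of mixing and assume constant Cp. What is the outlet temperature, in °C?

Adiabatic, steady state ⇒ Σ ṁᵢCp,ᵢ(T_out − Tᵢ) = 0
T_out = Σ ṁᵢCp,ᵢTᵢ / Σ ṁᵢCp,ᵢ
      = 24348 / 416.93 = 58.398 °C

T_out = 58.4 °C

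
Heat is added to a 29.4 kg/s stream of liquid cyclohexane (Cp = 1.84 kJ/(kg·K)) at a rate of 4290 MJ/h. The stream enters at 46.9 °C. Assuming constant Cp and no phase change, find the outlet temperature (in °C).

Q = 4290 MJ/h = 1191.7 kJ/s
ΔT = Q/(ṁ·Cp) = 1191.7/(29.4×1.84) = 22.029 K
T_out = 46.9 + 22.029 = 68.929 °C

T_out = 68.9 °C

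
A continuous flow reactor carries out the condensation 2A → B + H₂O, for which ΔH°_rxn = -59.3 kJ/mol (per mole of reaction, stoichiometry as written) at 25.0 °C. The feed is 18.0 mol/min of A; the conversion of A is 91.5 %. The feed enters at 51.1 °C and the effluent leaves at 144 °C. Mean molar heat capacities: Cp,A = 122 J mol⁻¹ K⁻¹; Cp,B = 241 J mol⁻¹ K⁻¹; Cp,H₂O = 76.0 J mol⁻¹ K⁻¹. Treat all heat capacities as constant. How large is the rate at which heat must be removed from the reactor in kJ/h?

Extent of reaction ξ = 0.915 × 18.0 / 2 = 8.235 mol/min
Reaction term: ξ·ΔH°_rxn = 8.235 × -59.3 = -488.34 kJ/min
Sensible, feed 51.1→25 °C: -57.316 kJ/min
Outlet flows (mol/min): A 1.53, B 8.235, H₂O 8.235
Sensible, products 25→144 °C: 332.86 kJ/min
Q = ΔH = -212.79 kJ/min = -3.5465 kW
Heat removed = 12767 kJ/h

Q_out = 12800 kJ/h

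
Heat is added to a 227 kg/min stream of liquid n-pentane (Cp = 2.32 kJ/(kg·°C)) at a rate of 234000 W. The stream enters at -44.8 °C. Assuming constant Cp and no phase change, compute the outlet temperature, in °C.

T_out = -18.1 °C

Q = 234000 W = 14040 kJ/min
ΔT = Q/(ṁ·Cp) = 14040/(227×2.32) = 26.66 K
T_out = -44.8 + 26.66 = -18.14 °C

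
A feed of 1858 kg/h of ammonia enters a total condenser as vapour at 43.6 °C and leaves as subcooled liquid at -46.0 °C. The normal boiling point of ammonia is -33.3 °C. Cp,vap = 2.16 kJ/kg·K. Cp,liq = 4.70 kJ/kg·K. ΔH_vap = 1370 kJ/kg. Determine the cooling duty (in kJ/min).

vapour 43.6→-33.3 °C: -166.1 kJ/kg
condensation at -33.3 °C: -1370 kJ/kg
liquid -33.3→-46.0 °C: -59.69 kJ/kg
Δh = -166.1 + -1370 + -59.69 = -1595.8 kJ/kg
Q = ṁ·Δh = 1858 kg/h × -1595.8 kJ/kg = -2.965e+06 kJ/h
|Q| = 823.61 kW = 49416 kJ/min

Q_c = 49400 kJ/min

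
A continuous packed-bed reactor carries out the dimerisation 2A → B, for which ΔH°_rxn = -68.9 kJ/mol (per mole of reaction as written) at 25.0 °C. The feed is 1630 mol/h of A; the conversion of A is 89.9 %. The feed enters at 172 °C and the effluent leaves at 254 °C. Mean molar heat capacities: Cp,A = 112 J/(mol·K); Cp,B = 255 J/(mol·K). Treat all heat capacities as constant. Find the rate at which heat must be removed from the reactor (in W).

Q_out = 8420 W

Extent of reaction ξ = 0.899 × 1630 / 2 = 732.69 mol/h
Reaction term: ξ·ΔH°_rxn = 732.69 × -68.9 = -50482 kJ/h
Sensible, feed 172→25 °C: -26836 kJ/h
Outlet flows (mol/h): A 164.63, B 732.69
Sensible, products 25→254 °C: 47008 kJ/h
Q = ΔH = -30311 kJ/h = -8.4197 kW
Heat removed = 8419.7 W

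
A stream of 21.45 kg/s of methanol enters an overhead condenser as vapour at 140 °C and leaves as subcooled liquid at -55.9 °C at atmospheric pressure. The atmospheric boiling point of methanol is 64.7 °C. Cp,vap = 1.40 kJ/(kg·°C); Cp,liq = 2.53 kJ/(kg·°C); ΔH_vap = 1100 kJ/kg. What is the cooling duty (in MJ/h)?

vapour 140→64.7 °C: -105.42 kJ/kg
condensation at 64.7 °C: -1100 kJ/kg
liquid 64.7→-55.9 °C: -305.12 kJ/kg
Δh = -105.42 + -1100 + -305.12 = -1510.5 kJ/kg
Q = ṁ·Δh = 21.45 kg/s × -1510.5 kJ/kg = -32401 kJ/s
|Q| = 32401 kW = 116640 MJ/h

Q_c = 117000 MJ/h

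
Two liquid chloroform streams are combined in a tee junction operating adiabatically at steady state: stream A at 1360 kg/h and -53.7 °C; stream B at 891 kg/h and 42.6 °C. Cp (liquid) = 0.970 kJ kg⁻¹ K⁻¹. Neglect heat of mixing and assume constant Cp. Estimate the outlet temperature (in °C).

Energy balance with Q = 0: Σ ṁᵢCp,ᵢ(T_out − Tᵢ) = 0
T_out = Σ ṁᵢCp,ᵢTᵢ / Σ ṁᵢCp,ᵢ
      = -34023 / 2183.5 = -15.582 °C

T_out = -15.6 °C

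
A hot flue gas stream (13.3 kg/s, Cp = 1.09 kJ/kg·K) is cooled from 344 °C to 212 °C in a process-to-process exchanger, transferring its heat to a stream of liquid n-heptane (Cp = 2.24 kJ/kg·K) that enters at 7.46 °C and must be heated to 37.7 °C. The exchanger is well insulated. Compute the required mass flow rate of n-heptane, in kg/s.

Heat released by hot stream: Q = 13.3 × 1.09 × (344 − 212) = 1913.6 kJ/s
Energy balance on cold side (adiabatic exchanger): Q = ṁ_c·Cp_c·(T_c,out − T_c,in)
ṁ_c = 1913.6 / [2.24 × (37.7 − 7.46)] = 28.25 kg/s

ṁ_c = 28.3 kg/s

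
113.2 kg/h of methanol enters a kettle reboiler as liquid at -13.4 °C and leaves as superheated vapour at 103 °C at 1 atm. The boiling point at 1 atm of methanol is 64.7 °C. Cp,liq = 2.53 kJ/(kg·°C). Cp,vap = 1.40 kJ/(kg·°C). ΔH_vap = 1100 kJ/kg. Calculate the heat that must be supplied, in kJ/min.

Q = 2550 kJ/min

liquid -13.4→64.7 °C: 197.59 kJ/kg
vaporisation at 64.7 °C: 1100 kJ/kg
vapour 64.7→103 °C: 53.62 kJ/kg
Δh = 197.59 + 1100 + 53.62 = 1351.2 kJ/kg
Q = ṁ·Δh = 113.2 kg/h × 1351.2 kJ/kg = 152960 kJ/h
|Q| = 42.488 kW = 2549.3 kJ/min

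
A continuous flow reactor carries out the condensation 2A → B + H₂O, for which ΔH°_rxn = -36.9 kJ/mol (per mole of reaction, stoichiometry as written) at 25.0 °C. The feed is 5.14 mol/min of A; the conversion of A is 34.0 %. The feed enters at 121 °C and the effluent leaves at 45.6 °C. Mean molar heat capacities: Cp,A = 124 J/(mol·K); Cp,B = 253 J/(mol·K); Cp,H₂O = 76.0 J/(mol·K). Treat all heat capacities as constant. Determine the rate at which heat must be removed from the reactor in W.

Extent of reaction ξ = 0.340 × 5.14 / 2 = 0.8738 mol/min
Reaction term: ξ·ΔH°_rxn = 0.8738 × -36.9 = -32.243 kJ/min
Sensible, feed 121→25 °C: -61.187 kJ/min
Outlet flows (mol/min): A 3.3924, B 0.8738, H₂O 0.8738
Sensible, products 25→45.6 °C: 14.588 kJ/min
Q = ΔH = -78.842 kJ/min = -1.314 kW
Heat removed = 1314 W

Q_out = 1310 W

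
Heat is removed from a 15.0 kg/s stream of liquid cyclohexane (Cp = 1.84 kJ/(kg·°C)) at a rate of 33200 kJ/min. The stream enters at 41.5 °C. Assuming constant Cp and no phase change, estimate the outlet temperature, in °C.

Q = 33200 kJ/min = 553.33 kJ/s
ΔT = Q/(ṁ·Cp) = 553.33/(15.0×1.84) = 20.048 K
T_out = 41.5 − 20.048 = 21.452 °C

T_out = 21.5 °C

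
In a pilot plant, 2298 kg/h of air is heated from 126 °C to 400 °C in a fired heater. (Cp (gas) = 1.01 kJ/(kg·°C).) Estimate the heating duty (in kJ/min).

Q = 10600 kJ/min

Q = ṁ·Cp·ΔT = 2298 × 1.01 × (400 − 126) = 635950 kJ/h
Converting: 635950 / 3600 s = 176.65 kW
Heating duty = 10599 kJ/min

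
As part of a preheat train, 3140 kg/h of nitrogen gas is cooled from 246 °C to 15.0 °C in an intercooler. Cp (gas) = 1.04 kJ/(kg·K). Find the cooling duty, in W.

Q_c = 210000 W

Q = ṁ·Cp·ΔT = 3140 × 1.04 × (15.0 − 246) = -754350 kJ/h
Converting: 754350 / 3600 s = 209.54 kW
Cooling duty = 209540 W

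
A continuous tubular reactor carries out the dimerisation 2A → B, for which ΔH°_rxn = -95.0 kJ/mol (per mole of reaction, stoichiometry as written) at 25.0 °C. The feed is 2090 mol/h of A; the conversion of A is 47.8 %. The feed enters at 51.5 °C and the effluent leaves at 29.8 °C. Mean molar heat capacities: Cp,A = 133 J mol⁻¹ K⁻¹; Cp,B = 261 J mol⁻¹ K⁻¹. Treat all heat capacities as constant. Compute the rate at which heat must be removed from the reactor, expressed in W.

Extent of reaction ξ = 0.478 × 2090 / 2 = 499.51 mol/h
Reaction term: ξ·ΔH°_rxn = 499.51 × -95.0 = -47453 kJ/h
Sensible, feed 51.5→25 °C: -7366.2 kJ/h
Outlet flows (mol/h): A 1091, B 499.51
Sensible, products 25→29.8 °C: 1322.3 kJ/h
Q = ΔH = -53497 kJ/h = -14.86 kW
Heat removed = 14860 W

Q_out = 14900 W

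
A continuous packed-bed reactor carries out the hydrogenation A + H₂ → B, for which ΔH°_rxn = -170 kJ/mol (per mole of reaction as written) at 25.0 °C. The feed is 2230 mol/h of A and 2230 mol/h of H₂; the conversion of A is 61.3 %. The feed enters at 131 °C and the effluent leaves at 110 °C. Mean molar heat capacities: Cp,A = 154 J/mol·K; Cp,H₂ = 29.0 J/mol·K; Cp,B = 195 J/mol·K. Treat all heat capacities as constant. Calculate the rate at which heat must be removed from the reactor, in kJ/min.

Extent of reaction ξ = 0.613 × 2230 = 1367 mol/h
Reaction term: ξ·ΔH°_rxn = 1367 × -170 = -232390 kJ/h
Sensible, feed 131→25 °C: -43258 kJ/h
Outlet flows (mol/h): A 863.01, H₂ 863.01, B 1367
Sensible, products 25→110 °C: 36082 kJ/h
Q = ΔH = -239560 kJ/h = -66.546 kW
Heat removed = 3992.7 kJ/min

Q_out = 3990 kJ/min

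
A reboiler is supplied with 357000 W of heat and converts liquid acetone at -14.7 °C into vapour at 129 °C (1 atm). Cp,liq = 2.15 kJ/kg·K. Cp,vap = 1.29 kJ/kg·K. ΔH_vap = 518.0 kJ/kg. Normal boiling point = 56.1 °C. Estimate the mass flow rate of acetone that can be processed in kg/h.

Δh = 2.15×(56.1−-14.7) + 518.0 + 1.29×(129−56.1) = 764.26 kJ/kg
Q = 357000 W = 357 kJ/s = 1.2852e+06 kJ/h
ṁ = Q/Δh = 1.2852e+06 / 764.26 = 1681.6 kg/h

ṁ = 1680 kg/h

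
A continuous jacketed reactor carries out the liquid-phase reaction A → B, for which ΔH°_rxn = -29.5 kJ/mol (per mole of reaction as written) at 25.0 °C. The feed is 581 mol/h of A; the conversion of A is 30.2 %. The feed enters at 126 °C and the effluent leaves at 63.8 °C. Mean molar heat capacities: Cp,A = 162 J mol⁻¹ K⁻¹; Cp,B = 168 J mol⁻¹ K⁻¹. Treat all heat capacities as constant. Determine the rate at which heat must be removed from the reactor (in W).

Extent of reaction ξ = 0.302 × 581 = 175.46 mol/h
Reaction term: ξ·ΔH°_rxn = 175.46 × -29.5 = -5176.1 kJ/h
Sensible, feed 126→25 °C: -9506.3 kJ/h
Outlet flows (mol/h): A 405.54, B 175.46
Sensible, products 25→63.8 °C: 3692.8 kJ/h
Q = ΔH = -10990 kJ/h = -3.0527 kW
Heat removed = 3052.7 W

Q_out = 3050 W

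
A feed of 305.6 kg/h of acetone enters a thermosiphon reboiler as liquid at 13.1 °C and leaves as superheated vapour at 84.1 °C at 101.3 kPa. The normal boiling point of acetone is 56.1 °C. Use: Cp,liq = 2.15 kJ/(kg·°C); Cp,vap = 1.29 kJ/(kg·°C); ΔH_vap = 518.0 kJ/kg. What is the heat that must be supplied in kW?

Q = 54.9 kW

liquid 13.1→56.1 °C: 92.45 kJ/kg
vaporisation at 56.1 °C: 518 kJ/kg
vapour 56.1→84.1 °C: 36.12 kJ/kg
Δh = 92.45 + 518 + 36.12 = 646.57 kJ/kg
Q = ṁ·Δh = 305.6 kg/h × 646.57 kJ/kg = 197590 kJ/h
|Q| = 54.887 kW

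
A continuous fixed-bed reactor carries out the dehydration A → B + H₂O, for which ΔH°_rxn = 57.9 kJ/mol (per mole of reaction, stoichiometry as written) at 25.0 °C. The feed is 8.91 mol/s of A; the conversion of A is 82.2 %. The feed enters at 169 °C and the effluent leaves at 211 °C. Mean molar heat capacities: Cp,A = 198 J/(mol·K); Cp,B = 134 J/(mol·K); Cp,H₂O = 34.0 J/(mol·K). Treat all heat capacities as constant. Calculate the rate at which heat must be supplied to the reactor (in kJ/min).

Q_in = 27400 kJ/min

Extent of reaction ξ = 0.822 × 8.91 = 7.324 mol/s
Reaction term: ξ·ΔH°_rxn = 7.324 × 57.9 = 424.06 kJ/s
Sensible, feed 169→25 °C: -254.04 kJ/s
Outlet flows (mol/s): A 1.586, B 7.324, H₂O 7.324
Sensible, products 25→211 °C: 287.27 kJ/s
Q = ΔH = 457.29 kJ/s = 457.29 kW
Heat supplied = 27437 kJ/min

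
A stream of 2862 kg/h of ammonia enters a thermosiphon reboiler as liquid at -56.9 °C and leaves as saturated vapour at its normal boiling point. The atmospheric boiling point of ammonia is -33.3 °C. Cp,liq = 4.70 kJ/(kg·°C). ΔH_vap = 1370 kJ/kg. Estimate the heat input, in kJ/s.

liquid -56.9→-33.3 °C: 110.92 kJ/kg
vaporisation at -33.3 °C: 1370 kJ/kg
Δh = 110.92 + 1370 = 1480.9 kJ/kg
Q = ṁ·Δh = 2862 kg/h × 1480.9 kJ/kg = 4.2384e+06 kJ/h
|Q| = 1177.3 kW

Q = 1180 kJ/s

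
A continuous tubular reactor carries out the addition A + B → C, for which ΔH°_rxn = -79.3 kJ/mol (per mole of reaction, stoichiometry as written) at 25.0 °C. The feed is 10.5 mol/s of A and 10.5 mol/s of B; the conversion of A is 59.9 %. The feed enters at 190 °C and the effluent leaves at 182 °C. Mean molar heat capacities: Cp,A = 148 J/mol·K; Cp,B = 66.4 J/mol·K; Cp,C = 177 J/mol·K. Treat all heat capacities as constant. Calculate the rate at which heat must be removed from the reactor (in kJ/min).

Q_out = 33200 kJ/min

Extent of reaction ξ = 0.599 × 10.5 = 6.2895 mol/s
Reaction term: ξ·ΔH°_rxn = 6.2895 × -79.3 = -498.76 kJ/s
Sensible, feed 190→25 °C: -371.45 kJ/s
Outlet flows (mol/s): A 4.2105, B 4.2105, C 6.2895
Sensible, products 25→182 °C: 316.51 kJ/s
Q = ΔH = -553.7 kJ/s = -553.7 kW
Heat removed = 33222 kJ/min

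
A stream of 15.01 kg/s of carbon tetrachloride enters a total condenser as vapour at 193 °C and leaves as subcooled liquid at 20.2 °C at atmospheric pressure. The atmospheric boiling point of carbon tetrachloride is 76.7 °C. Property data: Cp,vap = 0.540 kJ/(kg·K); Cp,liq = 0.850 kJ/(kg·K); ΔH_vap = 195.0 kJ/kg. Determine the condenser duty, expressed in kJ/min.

vapour 193→76.7 °C: -62.802 kJ/kg
condensation at 76.7 °C: -195 kJ/kg
liquid 76.7→20.2 °C: -48.025 kJ/kg
Δh = -62.802 + -195 + -48.025 = -305.83 kJ/kg
Q = ṁ·Δh = 15.01 kg/s × -305.83 kJ/kg = -4590.5 kJ/s
|Q| = 4590.5 kW = 275430 kJ/min

Q_c = 275000 kJ/min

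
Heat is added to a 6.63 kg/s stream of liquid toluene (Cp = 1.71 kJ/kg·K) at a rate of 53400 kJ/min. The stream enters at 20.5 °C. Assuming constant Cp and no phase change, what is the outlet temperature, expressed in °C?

Q = 53400 kJ/min = 890 kJ/s
ΔT = Q/(ṁ·Cp) = 890/(6.63×1.71) = 78.502 K
T_out = 20.5 + 78.502 = 99.002 °C

T_out = 99.0 °C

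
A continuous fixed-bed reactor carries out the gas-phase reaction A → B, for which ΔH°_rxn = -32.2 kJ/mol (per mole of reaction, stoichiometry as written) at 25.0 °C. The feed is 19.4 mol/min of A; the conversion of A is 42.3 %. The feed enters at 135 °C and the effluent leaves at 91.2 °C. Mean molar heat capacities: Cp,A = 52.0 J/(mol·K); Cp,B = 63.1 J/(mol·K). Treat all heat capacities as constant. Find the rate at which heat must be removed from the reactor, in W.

Q_out = 5040 W

Extent of reaction ξ = 0.423 × 19.4 = 8.2062 mol/min
Reaction term: ξ·ΔH°_rxn = 8.2062 × -32.2 = -264.24 kJ/min
Sensible, feed 135→25 °C: -110.97 kJ/min
Outlet flows (mol/min): A 11.194, B 8.2062
Sensible, products 25→91.2 °C: 72.813 kJ/min
Q = ΔH = -302.4 kJ/min = -5.0399 kW
Heat removed = 5039.9 W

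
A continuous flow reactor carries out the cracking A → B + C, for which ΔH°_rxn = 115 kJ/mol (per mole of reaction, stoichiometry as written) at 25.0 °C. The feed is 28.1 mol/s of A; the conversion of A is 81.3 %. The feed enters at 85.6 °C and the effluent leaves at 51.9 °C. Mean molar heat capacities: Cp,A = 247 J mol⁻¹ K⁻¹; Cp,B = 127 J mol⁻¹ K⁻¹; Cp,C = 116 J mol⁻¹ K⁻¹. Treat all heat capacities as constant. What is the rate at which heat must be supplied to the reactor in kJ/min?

Extent of reaction ξ = 0.813 × 28.1 = 22.845 mol/s
Reaction term: ξ·ΔH°_rxn = 22.845 × 115 = 2627.2 kJ/s
Sensible, feed 85.6→25 °C: -420.61 kJ/s
Outlet flows (mol/s): A 5.2547, B 22.845, C 22.845
Sensible, products 25→51.9 °C: 184.25 kJ/s
Q = ΔH = 2390.8 kJ/s = 2390.8 kW
Heat supplied = 143450 kJ/min

Q_in = 143000 kJ/min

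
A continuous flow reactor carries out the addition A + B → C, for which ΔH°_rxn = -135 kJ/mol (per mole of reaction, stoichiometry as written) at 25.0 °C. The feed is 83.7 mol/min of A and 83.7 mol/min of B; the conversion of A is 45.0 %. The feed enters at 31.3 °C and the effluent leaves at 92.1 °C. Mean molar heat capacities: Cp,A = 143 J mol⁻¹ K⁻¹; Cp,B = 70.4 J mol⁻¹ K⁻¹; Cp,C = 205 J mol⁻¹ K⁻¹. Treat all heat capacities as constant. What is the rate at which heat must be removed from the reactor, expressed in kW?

Q_out = 67.0 kW

Extent of reaction ξ = 0.450 × 83.7 = 37.665 mol/min
Reaction term: ξ·ΔH°_rxn = 37.665 × -135 = -5084.8 kJ/min
Sensible, feed 31.3→25 °C: -112.53 kJ/min
Outlet flows (mol/min): A 46.035, B 46.035, C 37.665
Sensible, products 25→92.1 °C: 1177.3 kJ/min
Q = ΔH = -4020 kJ/min = -67 kW
Heat removed = 67 kW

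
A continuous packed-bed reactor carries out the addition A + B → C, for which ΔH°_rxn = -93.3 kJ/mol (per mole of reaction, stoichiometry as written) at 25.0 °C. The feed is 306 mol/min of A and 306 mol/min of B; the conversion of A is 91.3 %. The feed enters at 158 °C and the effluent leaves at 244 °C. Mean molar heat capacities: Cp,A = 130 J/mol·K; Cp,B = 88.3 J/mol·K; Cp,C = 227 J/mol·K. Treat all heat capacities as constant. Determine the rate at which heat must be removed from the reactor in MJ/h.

Extent of reaction ξ = 0.913 × 306 = 279.38 mol/min
Reaction term: ξ·ΔH°_rxn = 279.38 × -93.3 = -26066 kJ/min
Sensible, feed 158→25 °C: -8884.4 kJ/min
Outlet flows (mol/min): A 26.622, B 26.622, C 279.38
Sensible, products 25→244 °C: 15161 kJ/min
Q = ΔH = -19789 kJ/min = -329.81 kW
Heat removed = 1187.3 MJ/h

Q_out = 1190 MJ/h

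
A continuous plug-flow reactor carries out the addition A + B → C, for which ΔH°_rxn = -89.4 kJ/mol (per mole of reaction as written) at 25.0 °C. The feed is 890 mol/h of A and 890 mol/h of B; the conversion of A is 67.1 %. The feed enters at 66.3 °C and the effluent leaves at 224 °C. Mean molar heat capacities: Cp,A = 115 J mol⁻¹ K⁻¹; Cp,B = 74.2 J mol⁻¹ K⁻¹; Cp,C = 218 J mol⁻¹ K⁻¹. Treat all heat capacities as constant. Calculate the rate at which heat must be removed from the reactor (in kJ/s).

Q_out = 6.50 kJ/s

Extent of reaction ξ = 0.671 × 890 = 597.19 mol/h
Reaction term: ξ·ΔH°_rxn = 597.19 × -89.4 = -53389 kJ/h
Sensible, feed 66.3→25 °C: -6954.4 kJ/h
Outlet flows (mol/h): A 292.81, B 292.81, C 597.19
Sensible, products 25→224 °C: 36932 kJ/h
Q = ΔH = -23411 kJ/h = -6.5032 kW
Heat removed = 6.5032 kJ/s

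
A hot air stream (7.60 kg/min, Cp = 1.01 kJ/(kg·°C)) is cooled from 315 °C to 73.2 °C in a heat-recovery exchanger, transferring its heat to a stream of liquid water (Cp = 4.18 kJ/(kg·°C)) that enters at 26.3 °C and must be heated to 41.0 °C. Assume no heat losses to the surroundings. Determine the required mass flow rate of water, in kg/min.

ṁ_c = 30.2 kg/min

Heat released by hot stream: Q = 7.60 × 1.01 × (315 − 73.2) = 1856.1 kJ/min
Energy balance on cold side (adiabatic exchanger): Q = ṁ_c·Cp_c·(T_c,out − T_c,in)
ṁ_c = 1856.1 / [4.18 × (41.0 − 26.3)] = 30.206 kg/min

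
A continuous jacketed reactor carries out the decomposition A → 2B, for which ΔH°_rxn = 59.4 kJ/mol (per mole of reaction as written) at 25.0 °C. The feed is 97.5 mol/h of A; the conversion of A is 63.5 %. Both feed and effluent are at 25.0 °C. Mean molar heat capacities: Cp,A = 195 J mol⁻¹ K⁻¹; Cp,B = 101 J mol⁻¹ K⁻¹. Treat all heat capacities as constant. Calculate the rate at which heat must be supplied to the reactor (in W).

Extent of reaction ξ = 0.635 × 97.5 = 61.913 mol/h
Reaction term: ξ·ΔH°_rxn = 61.913 × 59.4 = 3677.6 kJ/h
Q = ΔH = 3677.6 kJ/h = 1.0216 kW
Heat supplied = 1021.6 W

Q_in = 1020 W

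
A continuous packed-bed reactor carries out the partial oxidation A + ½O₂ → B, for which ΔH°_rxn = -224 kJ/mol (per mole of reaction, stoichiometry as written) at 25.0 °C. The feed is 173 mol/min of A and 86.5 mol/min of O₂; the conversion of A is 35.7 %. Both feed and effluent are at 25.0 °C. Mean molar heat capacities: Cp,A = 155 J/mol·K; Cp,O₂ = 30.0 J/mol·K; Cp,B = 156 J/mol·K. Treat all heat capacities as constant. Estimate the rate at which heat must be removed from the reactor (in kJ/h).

Extent of reaction ξ = 0.357 × 173 = 61.761 mol/min
Reaction term: ξ·ΔH°_rxn = 61.761 × -224 = -13834 kJ/min
Q = ΔH = -13834 kJ/min = -230.57 kW
Heat removed = 830070 kJ/h

Q_out = 830000 kJ/h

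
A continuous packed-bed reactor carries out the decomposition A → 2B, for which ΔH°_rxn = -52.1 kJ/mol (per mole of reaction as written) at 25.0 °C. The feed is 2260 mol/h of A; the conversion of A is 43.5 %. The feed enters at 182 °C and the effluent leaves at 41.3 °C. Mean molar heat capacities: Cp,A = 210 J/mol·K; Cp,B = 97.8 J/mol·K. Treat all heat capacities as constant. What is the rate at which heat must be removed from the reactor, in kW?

Extent of reaction ξ = 0.435 × 2260 = 983.1 mol/h
Reaction term: ξ·ΔH°_rxn = 983.1 × -52.1 = -51220 kJ/h
Sensible, feed 182→25 °C: -74512 kJ/h
Outlet flows (mol/h): A 1276.9, B 1966.2
Sensible, products 25→41.3 °C: 7505.2 kJ/h
Q = ΔH = -118230 kJ/h = -32.841 kW
Heat removed = 32.841 kW

Q_out = 32.8 kW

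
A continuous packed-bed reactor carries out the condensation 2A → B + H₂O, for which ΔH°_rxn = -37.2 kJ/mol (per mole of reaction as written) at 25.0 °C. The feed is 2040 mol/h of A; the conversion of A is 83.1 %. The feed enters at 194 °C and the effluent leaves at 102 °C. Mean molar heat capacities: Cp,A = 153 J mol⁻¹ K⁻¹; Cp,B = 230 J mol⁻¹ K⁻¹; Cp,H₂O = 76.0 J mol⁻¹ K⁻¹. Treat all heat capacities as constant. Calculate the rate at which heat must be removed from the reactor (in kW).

Q_out = 16.7 kW

Extent of reaction ξ = 0.831 × 2040 / 2 = 847.62 mol/h
Reaction term: ξ·ΔH°_rxn = 847.62 × -37.2 = -31531 kJ/h
Sensible, feed 194→25 °C: -52748 kJ/h
Outlet flows (mol/h): A 344.76, B 847.62, H₂O 847.62
Sensible, products 25→102 °C: 24033 kJ/h
Q = ΔH = -60247 kJ/h = -16.735 kW
Heat removed = 16.735 kW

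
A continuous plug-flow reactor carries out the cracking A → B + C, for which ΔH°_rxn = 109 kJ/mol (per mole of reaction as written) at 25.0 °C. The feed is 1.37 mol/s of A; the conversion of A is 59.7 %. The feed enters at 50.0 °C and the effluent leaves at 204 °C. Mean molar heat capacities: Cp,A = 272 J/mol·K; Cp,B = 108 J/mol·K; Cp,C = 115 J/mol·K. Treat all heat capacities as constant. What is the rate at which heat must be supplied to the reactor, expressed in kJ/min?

Q_in = 8360 kJ/min

Extent of reaction ξ = 0.597 × 1.37 = 0.81789 mol/s
Reaction term: ξ·ΔH°_rxn = 0.81789 × 109 = 89.15 kJ/s
Sensible, feed 50.0→25 °C: -9.316 kJ/s
Outlet flows (mol/s): A 0.55211, B 0.81789, C 0.81789
Sensible, products 25→204 °C: 59.529 kJ/s
Q = ΔH = 139.36 kJ/s = 139.36 kW
Heat supplied = 8361.8 kJ/min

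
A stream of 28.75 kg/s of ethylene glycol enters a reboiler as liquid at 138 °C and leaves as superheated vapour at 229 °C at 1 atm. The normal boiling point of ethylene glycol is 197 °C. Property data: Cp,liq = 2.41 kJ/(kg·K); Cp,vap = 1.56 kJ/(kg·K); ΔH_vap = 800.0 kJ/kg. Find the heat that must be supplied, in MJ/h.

liquid 138→197 °C: 142.19 kJ/kg
vaporisation at 197 °C: 800 kJ/kg
vapour 197→229 °C: 49.92 kJ/kg
Δh = 142.19 + 800 + 49.92 = 992.11 kJ/kg
Q = ṁ·Δh = 28.75 kg/s × 992.11 kJ/kg = 28523 kJ/s
|Q| = 28523 kW = 102680 MJ/h

Q = 103000 MJ/h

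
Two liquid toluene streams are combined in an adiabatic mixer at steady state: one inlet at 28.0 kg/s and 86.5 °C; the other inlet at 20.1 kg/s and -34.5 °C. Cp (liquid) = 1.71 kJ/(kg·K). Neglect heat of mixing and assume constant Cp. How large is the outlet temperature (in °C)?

No heat crosses the boundary, so H_out = H_in.
Σ ṁᵢCp,ᵢTᵢ = 28.0×1.71×86.5 + 20.1×1.71×-34.5 = 2955.8
Σ ṁᵢCp,ᵢ = 28.0×1.71 + 20.1×1.71 = 82.251
T_out = 2955.8 / 82.251 = 35.937 °C

T_out = 35.9 °C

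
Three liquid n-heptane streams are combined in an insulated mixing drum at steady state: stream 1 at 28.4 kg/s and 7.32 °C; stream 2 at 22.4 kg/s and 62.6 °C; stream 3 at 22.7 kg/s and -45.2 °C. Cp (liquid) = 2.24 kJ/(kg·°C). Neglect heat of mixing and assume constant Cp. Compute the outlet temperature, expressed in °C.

Adiabatic, steady state ⇒ Σ ṁᵢCp,ᵢ(T_out − Tᵢ) = 0
T_out = Σ ṁᵢCp,ᵢTᵢ / Σ ṁᵢCp,ᵢ
      = 1308.4 / 164.64 = 7.9468 °C

T_out = 7.95 °C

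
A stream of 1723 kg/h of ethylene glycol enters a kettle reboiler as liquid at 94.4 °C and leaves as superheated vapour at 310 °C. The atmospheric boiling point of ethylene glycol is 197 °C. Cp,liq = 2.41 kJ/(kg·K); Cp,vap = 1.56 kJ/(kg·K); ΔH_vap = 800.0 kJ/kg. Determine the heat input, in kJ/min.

Q = 35100 kJ/min

liquid 94.4→197 °C: 247.27 kJ/kg
vaporisation at 197 °C: 800 kJ/kg
vapour 197→310 °C: 176.28 kJ/kg
Δh = 247.27 + 800 + 176.28 = 1223.5 kJ/kg
Q = ṁ·Δh = 1723 kg/h × 1223.5 kJ/kg = 2.1082e+06 kJ/h
|Q| = 585.6 kW = 35136 kJ/min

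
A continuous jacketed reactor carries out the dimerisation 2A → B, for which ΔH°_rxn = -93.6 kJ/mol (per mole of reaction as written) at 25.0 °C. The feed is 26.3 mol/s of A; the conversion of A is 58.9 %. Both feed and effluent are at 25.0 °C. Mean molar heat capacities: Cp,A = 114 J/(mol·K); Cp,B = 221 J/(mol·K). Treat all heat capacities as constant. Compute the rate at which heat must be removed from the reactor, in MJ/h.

Extent of reaction ξ = 0.589 × 26.3 / 2 = 7.7454 mol/s
Reaction term: ξ·ΔH°_rxn = 7.7454 × -93.6 = -724.96 kJ/s
Q = ΔH = -724.96 kJ/s = -724.96 kW
Heat removed = 2609.9 MJ/h

Q_out = 2610 MJ/h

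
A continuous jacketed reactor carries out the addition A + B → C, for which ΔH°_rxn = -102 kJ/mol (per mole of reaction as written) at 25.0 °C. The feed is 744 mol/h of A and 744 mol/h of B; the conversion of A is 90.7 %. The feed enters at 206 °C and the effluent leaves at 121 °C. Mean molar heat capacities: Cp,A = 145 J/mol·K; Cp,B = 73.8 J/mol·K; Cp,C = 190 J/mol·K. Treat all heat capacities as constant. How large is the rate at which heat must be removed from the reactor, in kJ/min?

Extent of reaction ξ = 0.907 × 744 = 674.81 mol/h
Reaction term: ξ·ΔH°_rxn = 674.81 × -102 = -68830 kJ/h
Sensible, feed 206→25 °C: -29464 kJ/h
Outlet flows (mol/h): A 69.192, B 69.192, C 674.81
Sensible, products 25→121 °C: 13762 kJ/h
Q = ΔH = -84533 kJ/h = -23.481 kW
Heat removed = 1408.9 kJ/min

Q_out = 1410 kJ/min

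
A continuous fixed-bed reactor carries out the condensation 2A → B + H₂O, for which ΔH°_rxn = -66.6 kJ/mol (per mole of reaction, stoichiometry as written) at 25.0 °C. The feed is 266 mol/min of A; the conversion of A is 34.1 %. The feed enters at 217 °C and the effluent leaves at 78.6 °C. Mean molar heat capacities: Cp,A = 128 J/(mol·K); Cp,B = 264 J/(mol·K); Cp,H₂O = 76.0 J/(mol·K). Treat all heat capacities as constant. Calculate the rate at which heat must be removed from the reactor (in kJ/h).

Q_out = 452000 kJ/h

Extent of reaction ξ = 0.341 × 266 / 2 = 45.353 mol/min
Reaction term: ξ·ΔH°_rxn = 45.353 × -66.6 = -3020.5 kJ/min
Sensible, feed 217→25 °C: -6537.2 kJ/min
Outlet flows (mol/min): A 175.29, B 45.353, H₂O 45.353
Sensible, products 25→78.6 °C: 2029.2 kJ/min
Q = ΔH = -7528.6 kJ/min = -125.48 kW
Heat removed = 451710 kJ/h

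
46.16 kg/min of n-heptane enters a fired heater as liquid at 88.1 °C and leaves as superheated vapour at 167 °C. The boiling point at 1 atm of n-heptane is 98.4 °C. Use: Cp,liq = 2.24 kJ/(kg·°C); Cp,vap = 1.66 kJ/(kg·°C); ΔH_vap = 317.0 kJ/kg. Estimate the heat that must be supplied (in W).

liquid 88.1→98.4 °C: 23.072 kJ/kg
vaporisation at 98.4 °C: 317 kJ/kg
vapour 98.4→167 °C: 113.88 kJ/kg
Δh = 23.072 + 317 + 113.88 = 453.95 kJ/kg
Q = ṁ·Δh = 46.16 kg/min × 453.95 kJ/kg = 20954 kJ/min
|Q| = 349.24 kW = 349240 W

Q = 349000 W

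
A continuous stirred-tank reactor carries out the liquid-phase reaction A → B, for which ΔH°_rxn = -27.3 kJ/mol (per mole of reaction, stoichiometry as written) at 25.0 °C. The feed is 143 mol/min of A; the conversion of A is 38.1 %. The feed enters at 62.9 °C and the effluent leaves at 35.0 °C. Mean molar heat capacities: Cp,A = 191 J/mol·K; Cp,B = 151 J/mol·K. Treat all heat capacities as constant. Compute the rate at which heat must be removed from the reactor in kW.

Extent of reaction ξ = 0.381 × 143 = 54.483 mol/min
Reaction term: ξ·ΔH°_rxn = 54.483 × -27.3 = -1487.4 kJ/min
Sensible, feed 62.9→25 °C: -1035.2 kJ/min
Outlet flows (mol/min): A 88.517, B 54.483
Sensible, products 25→35.0 °C: 251.34 kJ/min
Q = ΔH = -2271.2 kJ/min = -37.854 kW
Heat removed = 37.854 kW

Q_out = 37.9 kW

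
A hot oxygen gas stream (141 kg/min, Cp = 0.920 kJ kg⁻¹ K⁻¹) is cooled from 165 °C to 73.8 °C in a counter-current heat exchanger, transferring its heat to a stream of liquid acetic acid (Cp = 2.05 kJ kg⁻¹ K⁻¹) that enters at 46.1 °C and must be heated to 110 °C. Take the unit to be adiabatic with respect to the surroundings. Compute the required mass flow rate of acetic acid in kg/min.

ṁ_c = 90.3 kg/min

Heat released by hot stream: Q = 141 × 0.920 × (165 − 73.8) = 11830 kJ/min
Energy balance on cold side (adiabatic exchanger): Q = ṁ_c·Cp_c·(T_c,out − T_c,in)
ṁ_c = 11830 / [2.05 × (110 − 46.1)] = 90.312 kg/min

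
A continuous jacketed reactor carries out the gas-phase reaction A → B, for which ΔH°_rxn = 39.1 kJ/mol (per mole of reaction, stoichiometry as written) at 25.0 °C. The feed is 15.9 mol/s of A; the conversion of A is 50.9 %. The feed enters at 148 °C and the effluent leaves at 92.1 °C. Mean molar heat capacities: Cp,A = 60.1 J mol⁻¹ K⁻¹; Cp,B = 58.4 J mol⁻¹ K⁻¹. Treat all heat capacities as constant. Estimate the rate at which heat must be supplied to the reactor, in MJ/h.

Extent of reaction ξ = 0.509 × 15.9 = 8.0931 mol/s
Reaction term: ξ·ΔH°_rxn = 8.0931 × 39.1 = 316.44 kJ/s
Sensible, feed 148→25 °C: -117.54 kJ/s
Outlet flows (mol/s): A 7.8069, B 8.0931
Sensible, products 25→92.1 °C: 63.197 kJ/s
Q = ΔH = 262.1 kJ/s = 262.1 kW
Heat supplied = 943.56 MJ/h

Q_in = 944 MJ/h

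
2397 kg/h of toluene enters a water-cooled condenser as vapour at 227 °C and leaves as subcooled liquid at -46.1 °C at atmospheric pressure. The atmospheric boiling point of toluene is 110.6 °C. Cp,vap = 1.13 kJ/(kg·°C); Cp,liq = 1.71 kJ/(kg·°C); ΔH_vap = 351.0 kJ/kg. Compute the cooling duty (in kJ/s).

vapour 227→110.6 °C: -131.53 kJ/kg
condensation at 110.6 °C: -351 kJ/kg
liquid 110.6→-46.1 °C: -267.96 kJ/kg
Δh = -131.53 + -351 + -267.96 = -750.49 kJ/kg
Q = ṁ·Δh = 2397 kg/h × -750.49 kJ/kg = -1.7989e+06 kJ/h
|Q| = 499.7 kW

Q_c = 500 kJ/s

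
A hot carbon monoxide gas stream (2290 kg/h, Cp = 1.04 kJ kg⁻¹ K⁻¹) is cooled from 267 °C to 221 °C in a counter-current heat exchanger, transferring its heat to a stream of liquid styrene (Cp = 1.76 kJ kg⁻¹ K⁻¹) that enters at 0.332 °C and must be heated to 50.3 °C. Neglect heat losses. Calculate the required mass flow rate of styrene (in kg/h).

ṁ_c = 1250 kg/h

Heat released by hot stream: Q = 2290 × 1.04 × (267 − 221) = 109550 kJ/h
Energy balance on cold side (adiabatic exchanger): Q = ṁ_c·Cp_c·(T_c,out − T_c,in)
ṁ_c = 109550 / [1.76 × (50.3 − 0.332)] = 1245.7 kg/h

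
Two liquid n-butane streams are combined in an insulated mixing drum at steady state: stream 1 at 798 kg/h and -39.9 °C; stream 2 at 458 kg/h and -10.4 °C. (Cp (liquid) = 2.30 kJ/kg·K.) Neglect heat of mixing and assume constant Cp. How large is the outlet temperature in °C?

No heat crosses the boundary, so H_out = H_in.
Σ ṁᵢCp,ᵢTᵢ = 798×2.30×-39.9 + 458×2.30×-10.4 = -84188
Σ ṁᵢCp,ᵢ = 798×2.30 + 458×2.30 = 2888.8
T_out = -84188 / 2888.8 = -29.143 °C

T_out = -29.1 °C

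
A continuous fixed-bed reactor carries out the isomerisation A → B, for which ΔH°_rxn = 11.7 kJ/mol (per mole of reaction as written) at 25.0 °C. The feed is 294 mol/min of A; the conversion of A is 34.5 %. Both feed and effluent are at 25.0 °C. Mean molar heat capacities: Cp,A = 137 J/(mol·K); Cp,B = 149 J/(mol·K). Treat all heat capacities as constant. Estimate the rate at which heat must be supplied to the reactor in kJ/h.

Q_in = 71200 kJ/h

Extent of reaction ξ = 0.345 × 294 = 101.43 mol/min
Reaction term: ξ·ΔH°_rxn = 101.43 × 11.7 = 1186.7 kJ/min
Q = ΔH = 1186.7 kJ/min = 19.779 kW
Heat supplied = 71204 kJ/h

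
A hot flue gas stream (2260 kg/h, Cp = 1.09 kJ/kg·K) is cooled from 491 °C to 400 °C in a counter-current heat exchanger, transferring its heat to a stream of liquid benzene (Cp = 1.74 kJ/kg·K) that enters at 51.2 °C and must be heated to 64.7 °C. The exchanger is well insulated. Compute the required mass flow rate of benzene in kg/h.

ṁ_c = 9540 kg/h

Heat released by hot stream: Q = 2260 × 1.09 × (491 − 400) = 224170 kJ/h
Energy balance on cold side (adiabatic exchanger): Q = ṁ_c·Cp_c·(T_c,out − T_c,in)
ṁ_c = 224170 / [1.74 × (64.7 − 51.2)] = 9543.2 kg/h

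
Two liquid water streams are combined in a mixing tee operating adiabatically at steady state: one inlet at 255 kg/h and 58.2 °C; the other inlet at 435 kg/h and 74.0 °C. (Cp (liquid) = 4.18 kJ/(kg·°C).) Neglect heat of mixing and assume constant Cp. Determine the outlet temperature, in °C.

T_out = 68.2 °C

Energy balance with Q = 0: Σ ṁᵢCp,ᵢ(T_out − Tᵢ) = 0
T_out = Σ ṁᵢCp,ᵢTᵢ / Σ ṁᵢCp,ᵢ
      = 196590 / 2884.2 = 68.161 °C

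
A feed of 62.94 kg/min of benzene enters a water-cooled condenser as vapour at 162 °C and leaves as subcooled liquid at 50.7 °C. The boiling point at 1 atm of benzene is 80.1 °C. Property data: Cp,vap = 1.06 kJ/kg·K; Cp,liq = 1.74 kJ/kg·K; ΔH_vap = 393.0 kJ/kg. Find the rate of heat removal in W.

Q_c = 557000 W

vapour 162→80.1 °C: -86.814 kJ/kg
condensation at 80.1 °C: -393 kJ/kg
liquid 80.1→50.7 °C: -51.156 kJ/kg
Δh = -86.814 + -393 + -51.156 = -530.97 kJ/kg
Q = ṁ·Δh = 62.94 kg/min × -530.97 kJ/kg = -33419 kJ/min
|Q| = 556.99 kW = 556990 W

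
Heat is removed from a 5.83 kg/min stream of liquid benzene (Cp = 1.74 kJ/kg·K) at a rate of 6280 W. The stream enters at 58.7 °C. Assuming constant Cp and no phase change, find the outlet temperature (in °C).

Q = 6280 W = 376.8 kJ/min
ΔT = Q/(ṁ·Cp) = 376.8/(5.83×1.74) = 37.144 K
T_out = 58.7 − 37.144 = 21.556 °C

T_out = 21.6 °C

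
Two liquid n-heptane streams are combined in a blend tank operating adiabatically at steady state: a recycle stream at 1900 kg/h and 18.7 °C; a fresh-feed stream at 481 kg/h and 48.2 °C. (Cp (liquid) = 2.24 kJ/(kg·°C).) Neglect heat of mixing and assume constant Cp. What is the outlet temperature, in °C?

T_out = 24.7 °C

No heat crosses the boundary, so H_out = H_in.
Σ ṁᵢCp,ᵢTᵢ = 1900×2.24×18.7 + 481×2.24×48.2 = 131520
Σ ṁᵢCp,ᵢ = 1900×2.24 + 481×2.24 = 5333.4
T_out = 131520 / 5333.4 = 24.659 °C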